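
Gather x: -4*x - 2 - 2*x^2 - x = -2*x^2 - 5*x - 2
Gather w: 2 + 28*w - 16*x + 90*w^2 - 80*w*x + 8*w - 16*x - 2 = 90*w^2 + w*(36 - 80*x) - 32*x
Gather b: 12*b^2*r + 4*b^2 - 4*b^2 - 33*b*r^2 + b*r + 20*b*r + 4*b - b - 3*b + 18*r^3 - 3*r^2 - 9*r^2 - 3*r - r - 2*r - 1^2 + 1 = 12*b^2*r + b*(-33*r^2 + 21*r) + 18*r^3 - 12*r^2 - 6*r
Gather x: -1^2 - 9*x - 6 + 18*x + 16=9*x + 9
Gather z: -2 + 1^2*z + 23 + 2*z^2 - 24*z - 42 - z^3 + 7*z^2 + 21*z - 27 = -z^3 + 9*z^2 - 2*z - 48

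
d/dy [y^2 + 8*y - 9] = 2*y + 8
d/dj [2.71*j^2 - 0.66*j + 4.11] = 5.42*j - 0.66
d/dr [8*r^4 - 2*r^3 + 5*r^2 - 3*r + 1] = 32*r^3 - 6*r^2 + 10*r - 3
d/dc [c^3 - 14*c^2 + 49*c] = 3*c^2 - 28*c + 49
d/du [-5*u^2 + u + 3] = 1 - 10*u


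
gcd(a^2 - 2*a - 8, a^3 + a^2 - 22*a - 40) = a + 2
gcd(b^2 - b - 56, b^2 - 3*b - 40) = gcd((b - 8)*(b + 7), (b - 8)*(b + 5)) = b - 8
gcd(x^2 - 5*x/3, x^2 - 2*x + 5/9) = x - 5/3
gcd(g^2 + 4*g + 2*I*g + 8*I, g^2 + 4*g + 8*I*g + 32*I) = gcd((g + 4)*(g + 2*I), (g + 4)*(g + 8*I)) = g + 4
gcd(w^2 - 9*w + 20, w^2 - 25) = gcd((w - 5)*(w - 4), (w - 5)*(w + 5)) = w - 5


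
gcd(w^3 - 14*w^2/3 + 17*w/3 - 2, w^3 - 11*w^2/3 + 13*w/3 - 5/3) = w - 1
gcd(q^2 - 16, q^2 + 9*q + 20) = q + 4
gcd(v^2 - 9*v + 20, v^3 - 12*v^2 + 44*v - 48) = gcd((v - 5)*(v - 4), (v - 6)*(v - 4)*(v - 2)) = v - 4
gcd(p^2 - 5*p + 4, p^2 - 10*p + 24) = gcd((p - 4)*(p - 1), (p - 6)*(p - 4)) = p - 4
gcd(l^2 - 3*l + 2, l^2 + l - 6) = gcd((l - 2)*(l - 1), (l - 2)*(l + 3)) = l - 2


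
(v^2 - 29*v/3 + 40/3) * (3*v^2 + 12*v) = 3*v^4 - 17*v^3 - 76*v^2 + 160*v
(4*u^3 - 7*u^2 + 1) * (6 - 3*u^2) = -12*u^5 + 21*u^4 + 24*u^3 - 45*u^2 + 6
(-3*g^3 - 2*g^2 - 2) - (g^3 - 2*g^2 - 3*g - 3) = -4*g^3 + 3*g + 1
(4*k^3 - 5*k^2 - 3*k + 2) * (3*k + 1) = 12*k^4 - 11*k^3 - 14*k^2 + 3*k + 2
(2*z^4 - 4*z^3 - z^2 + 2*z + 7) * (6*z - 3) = 12*z^5 - 30*z^4 + 6*z^3 + 15*z^2 + 36*z - 21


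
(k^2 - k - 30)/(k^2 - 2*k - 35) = (k - 6)/(k - 7)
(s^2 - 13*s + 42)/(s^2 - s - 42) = (s - 6)/(s + 6)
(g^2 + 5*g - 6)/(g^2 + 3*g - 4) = (g + 6)/(g + 4)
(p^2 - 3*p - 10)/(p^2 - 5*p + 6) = (p^2 - 3*p - 10)/(p^2 - 5*p + 6)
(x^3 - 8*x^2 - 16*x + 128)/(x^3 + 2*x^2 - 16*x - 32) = (x - 8)/(x + 2)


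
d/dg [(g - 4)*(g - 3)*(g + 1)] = 3*g^2 - 12*g + 5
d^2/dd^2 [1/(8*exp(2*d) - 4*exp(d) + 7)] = 4*((1 - 8*exp(d))*(8*exp(2*d) - 4*exp(d) + 7) + 8*(4*exp(d) - 1)^2*exp(d))*exp(d)/(8*exp(2*d) - 4*exp(d) + 7)^3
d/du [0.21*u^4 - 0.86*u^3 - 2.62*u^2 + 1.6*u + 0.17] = 0.84*u^3 - 2.58*u^2 - 5.24*u + 1.6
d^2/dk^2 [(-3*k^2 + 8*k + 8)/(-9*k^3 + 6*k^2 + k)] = 2*(243*k^6 - 1944*k^5 - 2511*k^4 + 3078*k^3 - 648*k^2 - 144*k - 8)/(k^3*(729*k^6 - 1458*k^5 + 729*k^4 + 108*k^3 - 81*k^2 - 18*k - 1))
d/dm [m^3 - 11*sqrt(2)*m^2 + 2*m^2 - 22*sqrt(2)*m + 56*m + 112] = 3*m^2 - 22*sqrt(2)*m + 4*m - 22*sqrt(2) + 56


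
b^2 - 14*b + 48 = (b - 8)*(b - 6)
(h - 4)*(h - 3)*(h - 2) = h^3 - 9*h^2 + 26*h - 24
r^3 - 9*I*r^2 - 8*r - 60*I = (r - 6*I)*(r - 5*I)*(r + 2*I)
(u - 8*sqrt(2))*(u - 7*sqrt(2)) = u^2 - 15*sqrt(2)*u + 112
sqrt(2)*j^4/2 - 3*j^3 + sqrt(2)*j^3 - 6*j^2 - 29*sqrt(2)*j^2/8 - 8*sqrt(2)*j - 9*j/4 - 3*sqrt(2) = (j + 1/2)*(j + 3/2)*(j - 4*sqrt(2))*(sqrt(2)*j/2 + 1)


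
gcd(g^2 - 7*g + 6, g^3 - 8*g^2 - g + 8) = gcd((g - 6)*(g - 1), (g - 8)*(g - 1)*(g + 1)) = g - 1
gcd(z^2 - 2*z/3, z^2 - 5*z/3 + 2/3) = z - 2/3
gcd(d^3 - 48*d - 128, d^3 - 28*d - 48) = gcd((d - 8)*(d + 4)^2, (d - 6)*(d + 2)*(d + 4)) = d + 4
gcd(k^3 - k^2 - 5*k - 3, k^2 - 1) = k + 1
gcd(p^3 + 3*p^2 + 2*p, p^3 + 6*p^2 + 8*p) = p^2 + 2*p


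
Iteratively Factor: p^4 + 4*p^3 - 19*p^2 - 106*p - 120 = (p + 4)*(p^3 - 19*p - 30) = (p - 5)*(p + 4)*(p^2 + 5*p + 6) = (p - 5)*(p + 3)*(p + 4)*(p + 2)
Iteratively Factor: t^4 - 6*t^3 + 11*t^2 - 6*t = (t - 3)*(t^3 - 3*t^2 + 2*t) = (t - 3)*(t - 2)*(t^2 - t) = (t - 3)*(t - 2)*(t - 1)*(t)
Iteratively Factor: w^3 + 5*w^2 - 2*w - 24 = (w - 2)*(w^2 + 7*w + 12) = (w - 2)*(w + 3)*(w + 4)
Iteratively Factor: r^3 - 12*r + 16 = (r - 2)*(r^2 + 2*r - 8) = (r - 2)*(r + 4)*(r - 2)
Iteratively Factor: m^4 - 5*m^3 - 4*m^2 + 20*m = (m + 2)*(m^3 - 7*m^2 + 10*m) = (m - 2)*(m + 2)*(m^2 - 5*m) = (m - 5)*(m - 2)*(m + 2)*(m)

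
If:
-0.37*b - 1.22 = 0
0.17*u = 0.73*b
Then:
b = -3.30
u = -14.16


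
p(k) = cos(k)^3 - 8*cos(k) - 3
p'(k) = -3*sin(k)*cos(k)^2 + 8*sin(k)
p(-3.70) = 3.17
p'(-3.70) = 3.10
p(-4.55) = -1.71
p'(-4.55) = 7.82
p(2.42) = 2.58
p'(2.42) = 4.17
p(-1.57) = -3.01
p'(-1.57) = -8.00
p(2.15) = 1.21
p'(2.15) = 5.94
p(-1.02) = -7.04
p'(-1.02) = -6.12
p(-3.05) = 3.98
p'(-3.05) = -0.46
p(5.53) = -8.45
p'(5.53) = -4.38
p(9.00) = 3.53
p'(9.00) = 2.27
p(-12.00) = -9.15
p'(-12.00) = 3.15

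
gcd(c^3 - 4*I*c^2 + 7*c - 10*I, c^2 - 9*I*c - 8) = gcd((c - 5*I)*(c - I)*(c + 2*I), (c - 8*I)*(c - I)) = c - I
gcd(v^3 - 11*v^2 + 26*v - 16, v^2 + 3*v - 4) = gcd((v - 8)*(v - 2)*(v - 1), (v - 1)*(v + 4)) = v - 1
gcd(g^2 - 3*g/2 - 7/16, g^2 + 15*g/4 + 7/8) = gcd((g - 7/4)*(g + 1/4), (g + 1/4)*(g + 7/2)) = g + 1/4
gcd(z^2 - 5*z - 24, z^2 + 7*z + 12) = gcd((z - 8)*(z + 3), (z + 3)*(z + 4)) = z + 3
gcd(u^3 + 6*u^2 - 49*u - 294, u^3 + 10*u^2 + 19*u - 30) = u + 6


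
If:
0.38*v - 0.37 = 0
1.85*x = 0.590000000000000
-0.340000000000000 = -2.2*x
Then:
No Solution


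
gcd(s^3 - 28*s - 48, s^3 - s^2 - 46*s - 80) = s + 2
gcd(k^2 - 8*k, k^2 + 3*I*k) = k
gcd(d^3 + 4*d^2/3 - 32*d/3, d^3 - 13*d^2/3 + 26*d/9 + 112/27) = d - 8/3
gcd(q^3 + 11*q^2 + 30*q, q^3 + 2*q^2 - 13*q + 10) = q + 5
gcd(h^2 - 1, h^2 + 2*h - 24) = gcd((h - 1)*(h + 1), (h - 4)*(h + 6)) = 1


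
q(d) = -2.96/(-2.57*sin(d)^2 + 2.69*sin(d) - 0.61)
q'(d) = -2.96*(5.14*sin(d)*cos(d) - 2.69*cos(d))/(-2.57*sin(d)^2 + 2.69*sin(d) - 0.61)^2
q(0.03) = 5.57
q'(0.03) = 26.55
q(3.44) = 1.82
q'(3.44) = -4.51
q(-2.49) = 0.93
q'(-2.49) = -1.35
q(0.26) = 33.52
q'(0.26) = 502.05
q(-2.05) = 0.59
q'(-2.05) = -0.39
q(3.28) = 2.87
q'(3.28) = -9.39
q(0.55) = -31.52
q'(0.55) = 0.97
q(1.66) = 6.16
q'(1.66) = 2.78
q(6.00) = 1.89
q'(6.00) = 4.80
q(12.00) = 1.06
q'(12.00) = 1.74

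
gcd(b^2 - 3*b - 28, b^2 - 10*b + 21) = b - 7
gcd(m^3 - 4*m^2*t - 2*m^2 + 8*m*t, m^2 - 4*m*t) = -m^2 + 4*m*t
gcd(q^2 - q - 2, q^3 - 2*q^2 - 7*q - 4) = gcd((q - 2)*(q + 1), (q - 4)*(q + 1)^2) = q + 1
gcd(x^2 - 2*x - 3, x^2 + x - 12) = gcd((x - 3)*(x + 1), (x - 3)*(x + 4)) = x - 3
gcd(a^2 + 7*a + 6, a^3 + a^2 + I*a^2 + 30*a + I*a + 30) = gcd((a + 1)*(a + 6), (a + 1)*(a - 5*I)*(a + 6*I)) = a + 1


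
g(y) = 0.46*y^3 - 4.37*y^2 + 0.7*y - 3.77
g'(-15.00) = 442.30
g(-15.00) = -2550.02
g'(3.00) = -13.10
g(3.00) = -28.58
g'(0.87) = -5.86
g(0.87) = -6.17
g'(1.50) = -9.30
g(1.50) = -11.00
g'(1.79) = -10.52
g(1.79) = -13.88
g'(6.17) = -0.69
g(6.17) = -57.76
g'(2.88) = -13.02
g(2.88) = -27.01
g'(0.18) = -0.83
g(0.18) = -3.78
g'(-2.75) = 35.17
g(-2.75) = -48.31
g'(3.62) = -12.85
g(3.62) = -36.68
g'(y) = 1.38*y^2 - 8.74*y + 0.7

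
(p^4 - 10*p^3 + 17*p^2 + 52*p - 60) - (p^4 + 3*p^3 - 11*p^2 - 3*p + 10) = -13*p^3 + 28*p^2 + 55*p - 70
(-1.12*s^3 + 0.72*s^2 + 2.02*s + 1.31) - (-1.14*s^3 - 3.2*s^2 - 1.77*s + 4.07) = 0.0199999999999998*s^3 + 3.92*s^2 + 3.79*s - 2.76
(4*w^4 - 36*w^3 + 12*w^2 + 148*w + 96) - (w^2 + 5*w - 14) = 4*w^4 - 36*w^3 + 11*w^2 + 143*w + 110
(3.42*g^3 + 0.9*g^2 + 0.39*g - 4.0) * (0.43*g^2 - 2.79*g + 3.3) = 1.4706*g^5 - 9.1548*g^4 + 8.9427*g^3 + 0.1619*g^2 + 12.447*g - 13.2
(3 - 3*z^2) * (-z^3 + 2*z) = 3*z^5 - 9*z^3 + 6*z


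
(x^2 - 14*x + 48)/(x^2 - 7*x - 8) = (x - 6)/(x + 1)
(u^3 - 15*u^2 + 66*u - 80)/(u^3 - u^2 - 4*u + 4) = (u^2 - 13*u + 40)/(u^2 + u - 2)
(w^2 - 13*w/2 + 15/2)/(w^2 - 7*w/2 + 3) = (w - 5)/(w - 2)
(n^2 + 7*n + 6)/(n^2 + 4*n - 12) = (n + 1)/(n - 2)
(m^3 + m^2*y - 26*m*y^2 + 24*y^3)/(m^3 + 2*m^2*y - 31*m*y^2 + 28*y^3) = (m + 6*y)/(m + 7*y)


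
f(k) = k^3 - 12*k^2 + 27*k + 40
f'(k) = 3*k^2 - 24*k + 27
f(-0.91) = 4.74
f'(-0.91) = 51.32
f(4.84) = 2.95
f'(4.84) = -18.88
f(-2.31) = -98.73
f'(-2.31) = 98.45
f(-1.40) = -24.06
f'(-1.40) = 66.48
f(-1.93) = -64.00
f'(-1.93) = 84.49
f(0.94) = 55.61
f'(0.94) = 7.09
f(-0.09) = 37.47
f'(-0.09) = 29.18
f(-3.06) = -183.64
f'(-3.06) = 128.53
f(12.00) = 364.00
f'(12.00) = 171.00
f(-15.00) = -6440.00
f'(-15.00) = 1062.00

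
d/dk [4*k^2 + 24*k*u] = 8*k + 24*u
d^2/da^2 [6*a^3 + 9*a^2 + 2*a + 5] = 36*a + 18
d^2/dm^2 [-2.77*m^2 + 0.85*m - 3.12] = -5.54000000000000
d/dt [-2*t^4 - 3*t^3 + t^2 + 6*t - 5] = -8*t^3 - 9*t^2 + 2*t + 6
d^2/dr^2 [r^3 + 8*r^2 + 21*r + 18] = 6*r + 16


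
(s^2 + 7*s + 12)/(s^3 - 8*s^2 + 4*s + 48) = (s^2 + 7*s + 12)/(s^3 - 8*s^2 + 4*s + 48)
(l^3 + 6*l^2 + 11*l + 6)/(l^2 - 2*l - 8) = (l^2 + 4*l + 3)/(l - 4)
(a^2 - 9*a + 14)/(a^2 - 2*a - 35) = (a - 2)/(a + 5)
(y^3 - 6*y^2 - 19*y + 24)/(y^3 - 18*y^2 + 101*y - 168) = (y^2 + 2*y - 3)/(y^2 - 10*y + 21)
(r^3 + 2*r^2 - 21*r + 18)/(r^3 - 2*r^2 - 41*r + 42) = (r - 3)/(r - 7)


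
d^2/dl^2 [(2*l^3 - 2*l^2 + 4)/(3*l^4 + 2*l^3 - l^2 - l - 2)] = 4*(9*l^9 - 27*l^8 - 9*l^7 + 196*l^6 + 240*l^5 - 60*l^4 - 72*l^3 + 78*l^2 + 42*l - 6)/(27*l^12 + 54*l^11 + 9*l^10 - 55*l^9 - 93*l^8 - 60*l^7 + 32*l^6 + 63*l^5 + 51*l^4 + 11*l^3 - 18*l^2 - 12*l - 8)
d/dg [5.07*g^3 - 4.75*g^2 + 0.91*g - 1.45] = 15.21*g^2 - 9.5*g + 0.91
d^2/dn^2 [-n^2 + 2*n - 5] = -2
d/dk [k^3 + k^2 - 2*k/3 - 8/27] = 3*k^2 + 2*k - 2/3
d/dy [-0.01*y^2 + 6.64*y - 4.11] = 6.64 - 0.02*y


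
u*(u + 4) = u^2 + 4*u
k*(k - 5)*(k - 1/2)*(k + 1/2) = k^4 - 5*k^3 - k^2/4 + 5*k/4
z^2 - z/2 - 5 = (z - 5/2)*(z + 2)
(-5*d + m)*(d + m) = -5*d^2 - 4*d*m + m^2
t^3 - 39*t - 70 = (t - 7)*(t + 2)*(t + 5)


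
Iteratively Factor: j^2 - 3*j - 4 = (j - 4)*(j + 1)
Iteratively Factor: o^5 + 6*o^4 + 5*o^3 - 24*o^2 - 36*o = (o - 2)*(o^4 + 8*o^3 + 21*o^2 + 18*o) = (o - 2)*(o + 3)*(o^3 + 5*o^2 + 6*o) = o*(o - 2)*(o + 3)*(o^2 + 5*o + 6) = o*(o - 2)*(o + 3)^2*(o + 2)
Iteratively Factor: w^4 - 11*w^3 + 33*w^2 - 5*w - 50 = (w + 1)*(w^3 - 12*w^2 + 45*w - 50) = (w - 5)*(w + 1)*(w^2 - 7*w + 10) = (w - 5)^2*(w + 1)*(w - 2)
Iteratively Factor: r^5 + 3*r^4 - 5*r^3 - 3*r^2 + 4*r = (r - 1)*(r^4 + 4*r^3 - r^2 - 4*r) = (r - 1)^2*(r^3 + 5*r^2 + 4*r) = r*(r - 1)^2*(r^2 + 5*r + 4) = r*(r - 1)^2*(r + 1)*(r + 4)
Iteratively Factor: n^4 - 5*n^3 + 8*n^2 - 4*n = (n)*(n^3 - 5*n^2 + 8*n - 4) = n*(n - 2)*(n^2 - 3*n + 2) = n*(n - 2)*(n - 1)*(n - 2)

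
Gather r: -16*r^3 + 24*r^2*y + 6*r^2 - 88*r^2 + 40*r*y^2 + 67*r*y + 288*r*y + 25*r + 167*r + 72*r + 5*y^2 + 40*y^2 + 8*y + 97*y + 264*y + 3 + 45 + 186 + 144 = -16*r^3 + r^2*(24*y - 82) + r*(40*y^2 + 355*y + 264) + 45*y^2 + 369*y + 378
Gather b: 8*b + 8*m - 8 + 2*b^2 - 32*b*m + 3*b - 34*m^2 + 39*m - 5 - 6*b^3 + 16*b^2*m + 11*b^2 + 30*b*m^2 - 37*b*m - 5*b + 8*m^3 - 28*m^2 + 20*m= -6*b^3 + b^2*(16*m + 13) + b*(30*m^2 - 69*m + 6) + 8*m^3 - 62*m^2 + 67*m - 13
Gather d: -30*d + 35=35 - 30*d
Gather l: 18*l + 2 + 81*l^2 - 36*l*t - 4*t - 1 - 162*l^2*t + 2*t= l^2*(81 - 162*t) + l*(18 - 36*t) - 2*t + 1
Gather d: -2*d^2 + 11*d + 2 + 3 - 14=-2*d^2 + 11*d - 9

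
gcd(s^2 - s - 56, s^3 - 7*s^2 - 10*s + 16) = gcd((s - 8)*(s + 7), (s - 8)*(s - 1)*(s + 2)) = s - 8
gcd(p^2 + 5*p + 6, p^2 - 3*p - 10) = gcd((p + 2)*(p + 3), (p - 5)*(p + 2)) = p + 2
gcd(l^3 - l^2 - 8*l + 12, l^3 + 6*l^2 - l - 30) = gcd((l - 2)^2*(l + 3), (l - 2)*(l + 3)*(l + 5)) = l^2 + l - 6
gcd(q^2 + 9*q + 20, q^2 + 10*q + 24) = q + 4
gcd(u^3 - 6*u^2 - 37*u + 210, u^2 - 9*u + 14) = u - 7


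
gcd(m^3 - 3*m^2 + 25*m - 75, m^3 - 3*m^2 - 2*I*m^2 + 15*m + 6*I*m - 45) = m^2 + m*(-3 - 5*I) + 15*I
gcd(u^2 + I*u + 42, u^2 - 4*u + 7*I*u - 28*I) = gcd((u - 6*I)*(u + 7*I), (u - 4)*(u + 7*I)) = u + 7*I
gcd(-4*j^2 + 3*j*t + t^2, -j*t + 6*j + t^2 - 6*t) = -j + t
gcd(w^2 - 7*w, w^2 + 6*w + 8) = 1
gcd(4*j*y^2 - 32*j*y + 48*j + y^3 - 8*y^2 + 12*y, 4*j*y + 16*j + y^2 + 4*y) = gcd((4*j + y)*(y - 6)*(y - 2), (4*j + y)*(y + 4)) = 4*j + y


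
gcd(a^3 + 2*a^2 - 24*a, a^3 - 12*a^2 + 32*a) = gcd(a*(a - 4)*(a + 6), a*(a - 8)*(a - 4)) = a^2 - 4*a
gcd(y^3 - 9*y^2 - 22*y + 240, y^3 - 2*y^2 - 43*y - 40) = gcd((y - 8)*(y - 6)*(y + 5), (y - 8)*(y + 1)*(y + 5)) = y^2 - 3*y - 40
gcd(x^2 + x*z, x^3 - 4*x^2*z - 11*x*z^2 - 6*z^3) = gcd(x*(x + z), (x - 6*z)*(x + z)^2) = x + z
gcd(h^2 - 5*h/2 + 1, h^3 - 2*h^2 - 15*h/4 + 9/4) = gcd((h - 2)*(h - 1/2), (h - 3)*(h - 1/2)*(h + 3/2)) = h - 1/2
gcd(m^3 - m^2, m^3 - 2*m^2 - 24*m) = m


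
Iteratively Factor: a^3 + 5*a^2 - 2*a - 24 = (a + 4)*(a^2 + a - 6) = (a + 3)*(a + 4)*(a - 2)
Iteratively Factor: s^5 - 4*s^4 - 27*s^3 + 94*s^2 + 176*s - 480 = (s - 5)*(s^4 + s^3 - 22*s^2 - 16*s + 96) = (s - 5)*(s - 4)*(s^3 + 5*s^2 - 2*s - 24) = (s - 5)*(s - 4)*(s - 2)*(s^2 + 7*s + 12) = (s - 5)*(s - 4)*(s - 2)*(s + 4)*(s + 3)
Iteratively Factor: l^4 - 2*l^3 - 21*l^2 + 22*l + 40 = (l - 2)*(l^3 - 21*l - 20) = (l - 2)*(l + 1)*(l^2 - l - 20) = (l - 5)*(l - 2)*(l + 1)*(l + 4)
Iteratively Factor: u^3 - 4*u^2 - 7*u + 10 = (u - 5)*(u^2 + u - 2) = (u - 5)*(u - 1)*(u + 2)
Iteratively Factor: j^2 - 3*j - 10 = (j - 5)*(j + 2)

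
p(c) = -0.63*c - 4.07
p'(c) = -0.630000000000000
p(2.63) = -5.73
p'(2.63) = -0.63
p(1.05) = -4.73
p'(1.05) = -0.63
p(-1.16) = -3.34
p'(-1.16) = -0.63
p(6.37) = -8.08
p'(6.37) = -0.63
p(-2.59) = -2.44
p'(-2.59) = -0.63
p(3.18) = -6.07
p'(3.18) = -0.63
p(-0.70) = -3.63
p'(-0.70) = -0.63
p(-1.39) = -3.19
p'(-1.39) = -0.63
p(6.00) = -7.85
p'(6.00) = -0.63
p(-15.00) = 5.38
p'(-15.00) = -0.63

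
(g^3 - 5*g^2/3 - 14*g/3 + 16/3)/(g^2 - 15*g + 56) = (3*g^3 - 5*g^2 - 14*g + 16)/(3*(g^2 - 15*g + 56))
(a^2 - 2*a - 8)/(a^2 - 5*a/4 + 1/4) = 4*(a^2 - 2*a - 8)/(4*a^2 - 5*a + 1)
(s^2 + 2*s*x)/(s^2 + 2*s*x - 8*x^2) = s*(s + 2*x)/(s^2 + 2*s*x - 8*x^2)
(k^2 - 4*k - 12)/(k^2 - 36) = (k + 2)/(k + 6)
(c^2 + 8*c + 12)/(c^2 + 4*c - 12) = (c + 2)/(c - 2)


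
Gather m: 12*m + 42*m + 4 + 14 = 54*m + 18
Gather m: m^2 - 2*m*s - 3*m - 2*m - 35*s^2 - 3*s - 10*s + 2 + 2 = m^2 + m*(-2*s - 5) - 35*s^2 - 13*s + 4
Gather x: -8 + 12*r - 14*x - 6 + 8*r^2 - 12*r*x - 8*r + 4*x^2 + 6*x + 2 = 8*r^2 + 4*r + 4*x^2 + x*(-12*r - 8) - 12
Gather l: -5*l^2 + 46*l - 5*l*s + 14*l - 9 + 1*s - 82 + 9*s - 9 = -5*l^2 + l*(60 - 5*s) + 10*s - 100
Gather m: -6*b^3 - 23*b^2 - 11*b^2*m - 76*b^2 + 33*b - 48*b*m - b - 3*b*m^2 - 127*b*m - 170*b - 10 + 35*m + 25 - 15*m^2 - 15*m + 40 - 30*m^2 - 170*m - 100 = -6*b^3 - 99*b^2 - 138*b + m^2*(-3*b - 45) + m*(-11*b^2 - 175*b - 150) - 45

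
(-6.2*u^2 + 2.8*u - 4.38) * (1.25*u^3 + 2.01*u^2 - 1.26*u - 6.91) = -7.75*u^5 - 8.962*u^4 + 7.965*u^3 + 30.5102*u^2 - 13.8292*u + 30.2658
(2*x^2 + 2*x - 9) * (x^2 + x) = 2*x^4 + 4*x^3 - 7*x^2 - 9*x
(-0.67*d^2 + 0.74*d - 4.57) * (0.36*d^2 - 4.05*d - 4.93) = -0.2412*d^4 + 2.9799*d^3 - 1.3391*d^2 + 14.8603*d + 22.5301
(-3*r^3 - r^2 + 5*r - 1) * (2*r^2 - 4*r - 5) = -6*r^5 + 10*r^4 + 29*r^3 - 17*r^2 - 21*r + 5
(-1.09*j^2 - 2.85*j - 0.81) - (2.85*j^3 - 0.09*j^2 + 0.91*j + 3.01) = -2.85*j^3 - 1.0*j^2 - 3.76*j - 3.82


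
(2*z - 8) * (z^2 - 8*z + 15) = 2*z^3 - 24*z^2 + 94*z - 120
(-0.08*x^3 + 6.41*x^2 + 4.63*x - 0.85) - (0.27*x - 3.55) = -0.08*x^3 + 6.41*x^2 + 4.36*x + 2.7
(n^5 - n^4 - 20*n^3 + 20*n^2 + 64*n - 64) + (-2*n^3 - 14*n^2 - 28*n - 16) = n^5 - n^4 - 22*n^3 + 6*n^2 + 36*n - 80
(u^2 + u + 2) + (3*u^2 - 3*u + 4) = 4*u^2 - 2*u + 6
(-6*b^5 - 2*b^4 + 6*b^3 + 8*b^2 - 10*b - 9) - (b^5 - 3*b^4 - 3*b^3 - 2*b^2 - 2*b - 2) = -7*b^5 + b^4 + 9*b^3 + 10*b^2 - 8*b - 7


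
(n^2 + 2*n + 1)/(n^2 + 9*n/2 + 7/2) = 2*(n + 1)/(2*n + 7)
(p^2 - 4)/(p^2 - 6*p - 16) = (p - 2)/(p - 8)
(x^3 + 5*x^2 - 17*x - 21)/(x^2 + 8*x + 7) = x - 3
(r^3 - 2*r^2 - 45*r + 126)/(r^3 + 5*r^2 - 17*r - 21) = (r - 6)/(r + 1)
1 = 1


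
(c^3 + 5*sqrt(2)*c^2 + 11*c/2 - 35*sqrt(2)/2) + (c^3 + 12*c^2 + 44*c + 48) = 2*c^3 + 5*sqrt(2)*c^2 + 12*c^2 + 99*c/2 - 35*sqrt(2)/2 + 48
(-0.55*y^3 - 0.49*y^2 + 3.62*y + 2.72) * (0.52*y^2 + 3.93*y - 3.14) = -0.286*y^5 - 2.4163*y^4 + 1.6837*y^3 + 17.1796*y^2 - 0.677200000000001*y - 8.5408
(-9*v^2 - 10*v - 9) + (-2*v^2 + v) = -11*v^2 - 9*v - 9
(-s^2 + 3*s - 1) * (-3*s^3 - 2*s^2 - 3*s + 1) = 3*s^5 - 7*s^4 - 8*s^2 + 6*s - 1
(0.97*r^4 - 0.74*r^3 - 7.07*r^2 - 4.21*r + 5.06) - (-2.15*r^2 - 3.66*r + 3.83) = 0.97*r^4 - 0.74*r^3 - 4.92*r^2 - 0.55*r + 1.23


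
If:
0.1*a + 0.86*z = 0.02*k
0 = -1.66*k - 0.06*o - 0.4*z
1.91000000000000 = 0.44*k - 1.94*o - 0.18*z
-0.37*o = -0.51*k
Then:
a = -49.62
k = -1.32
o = -1.82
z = 5.74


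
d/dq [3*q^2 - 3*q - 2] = 6*q - 3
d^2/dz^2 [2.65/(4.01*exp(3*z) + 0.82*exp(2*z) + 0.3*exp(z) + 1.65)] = (2.65*(12.03*exp(2*z) + 1.64*exp(z) + 0.3)*(24.06*exp(2*z) + 3.28*exp(z) + 0.6)*exp(z) - (95.6385*exp(2*z) + 8.692*exp(z) + 0.795)*(4.01*exp(3*z) + 0.82*exp(2*z) + 0.3*exp(z) + 1.65))*exp(z)/(4.01*exp(3*z) + 0.82*exp(2*z) + 0.3*exp(z) + 1.65)^3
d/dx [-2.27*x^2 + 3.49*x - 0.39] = 3.49 - 4.54*x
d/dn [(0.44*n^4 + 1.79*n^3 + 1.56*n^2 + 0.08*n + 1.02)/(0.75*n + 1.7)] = (0.99*n^4 + 5.677*n^3 + 10.299*n^2 + 5.304*n - 0.629)/(0.5625*n^2 + 2.55*n + 2.89)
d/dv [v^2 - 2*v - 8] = 2*v - 2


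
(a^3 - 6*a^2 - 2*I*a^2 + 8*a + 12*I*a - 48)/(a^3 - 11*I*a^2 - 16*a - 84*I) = (a^2 + a*(-6 - 4*I) + 24*I)/(a^2 - 13*I*a - 42)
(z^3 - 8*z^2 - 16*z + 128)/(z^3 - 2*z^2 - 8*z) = (z^2 - 4*z - 32)/(z*(z + 2))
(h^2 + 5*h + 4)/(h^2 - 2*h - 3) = (h + 4)/(h - 3)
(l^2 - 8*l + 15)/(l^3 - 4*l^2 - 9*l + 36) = (l - 5)/(l^2 - l - 12)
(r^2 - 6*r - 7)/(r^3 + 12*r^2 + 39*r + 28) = (r - 7)/(r^2 + 11*r + 28)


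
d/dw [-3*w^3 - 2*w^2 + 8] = w*(-9*w - 4)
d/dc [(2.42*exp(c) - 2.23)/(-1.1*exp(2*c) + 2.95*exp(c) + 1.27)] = (2.662*exp(2*c) - 4.906*exp(c) + 9.6519)*exp(c)/(1.21*exp(4*c) - 6.49*exp(3*c) + 5.9085*exp(2*c) + 7.493*exp(c) + 1.6129)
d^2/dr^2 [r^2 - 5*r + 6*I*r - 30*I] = 2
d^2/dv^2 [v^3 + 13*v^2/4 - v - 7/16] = 6*v + 13/2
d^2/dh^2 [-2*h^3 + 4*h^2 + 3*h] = 8 - 12*h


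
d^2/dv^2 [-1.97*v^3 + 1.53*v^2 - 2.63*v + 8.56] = 3.06 - 11.82*v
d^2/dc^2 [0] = 0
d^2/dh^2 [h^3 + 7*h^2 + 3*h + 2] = 6*h + 14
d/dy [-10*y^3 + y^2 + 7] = 2*y*(1 - 15*y)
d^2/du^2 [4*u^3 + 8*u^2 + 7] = 24*u + 16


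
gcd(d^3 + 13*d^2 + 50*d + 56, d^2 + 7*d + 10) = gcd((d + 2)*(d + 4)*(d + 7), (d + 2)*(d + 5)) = d + 2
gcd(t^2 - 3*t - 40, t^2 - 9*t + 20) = 1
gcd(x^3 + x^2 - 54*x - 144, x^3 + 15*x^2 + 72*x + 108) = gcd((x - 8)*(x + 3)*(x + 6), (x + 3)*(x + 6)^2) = x^2 + 9*x + 18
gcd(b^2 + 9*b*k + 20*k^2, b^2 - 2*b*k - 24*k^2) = b + 4*k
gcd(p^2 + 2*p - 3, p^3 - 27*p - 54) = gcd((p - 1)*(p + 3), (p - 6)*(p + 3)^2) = p + 3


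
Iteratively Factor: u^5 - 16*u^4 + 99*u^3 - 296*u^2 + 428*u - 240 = (u - 4)*(u^4 - 12*u^3 + 51*u^2 - 92*u + 60) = (u - 5)*(u - 4)*(u^3 - 7*u^2 + 16*u - 12) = (u - 5)*(u - 4)*(u - 2)*(u^2 - 5*u + 6) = (u - 5)*(u - 4)*(u - 2)^2*(u - 3)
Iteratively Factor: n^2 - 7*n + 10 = (n - 2)*(n - 5)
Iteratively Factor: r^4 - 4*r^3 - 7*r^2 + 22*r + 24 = (r - 4)*(r^3 - 7*r - 6) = (r - 4)*(r - 3)*(r^2 + 3*r + 2) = (r - 4)*(r - 3)*(r + 2)*(r + 1)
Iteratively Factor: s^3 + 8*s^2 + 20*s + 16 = (s + 4)*(s^2 + 4*s + 4) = (s + 2)*(s + 4)*(s + 2)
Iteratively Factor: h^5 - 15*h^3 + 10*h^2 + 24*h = (h - 2)*(h^4 + 2*h^3 - 11*h^2 - 12*h) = (h - 3)*(h - 2)*(h^3 + 5*h^2 + 4*h) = (h - 3)*(h - 2)*(h + 4)*(h^2 + h) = (h - 3)*(h - 2)*(h + 1)*(h + 4)*(h)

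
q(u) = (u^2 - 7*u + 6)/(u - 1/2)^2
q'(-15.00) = 0.03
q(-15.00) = 1.40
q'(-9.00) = 0.07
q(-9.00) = 1.66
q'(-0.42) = 14.15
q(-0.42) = 10.77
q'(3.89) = 0.38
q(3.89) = -0.53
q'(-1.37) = 2.56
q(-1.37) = 4.99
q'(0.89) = -53.27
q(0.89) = 3.70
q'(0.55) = -41600.00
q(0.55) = 981.00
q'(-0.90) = 5.07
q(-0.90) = 6.69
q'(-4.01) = 0.35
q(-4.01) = 2.47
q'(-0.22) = 26.31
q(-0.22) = 14.64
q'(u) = (2*u - 7)/(u - 1/2)^2 - 2*(u^2 - 7*u + 6)/(u - 1/2)^3 = 4*(12*u - 17)/(8*u^3 - 12*u^2 + 6*u - 1)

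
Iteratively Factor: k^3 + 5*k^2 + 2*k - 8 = (k + 4)*(k^2 + k - 2) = (k + 2)*(k + 4)*(k - 1)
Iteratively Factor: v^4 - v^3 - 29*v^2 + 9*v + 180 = (v - 3)*(v^3 + 2*v^2 - 23*v - 60) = (v - 5)*(v - 3)*(v^2 + 7*v + 12) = (v - 5)*(v - 3)*(v + 3)*(v + 4)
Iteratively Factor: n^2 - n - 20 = (n - 5)*(n + 4)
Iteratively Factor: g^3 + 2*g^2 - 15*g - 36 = (g - 4)*(g^2 + 6*g + 9) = (g - 4)*(g + 3)*(g + 3)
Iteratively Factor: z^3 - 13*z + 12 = (z - 1)*(z^2 + z - 12) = (z - 3)*(z - 1)*(z + 4)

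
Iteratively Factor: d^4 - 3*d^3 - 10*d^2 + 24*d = (d)*(d^3 - 3*d^2 - 10*d + 24) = d*(d - 2)*(d^2 - d - 12) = d*(d - 2)*(d + 3)*(d - 4)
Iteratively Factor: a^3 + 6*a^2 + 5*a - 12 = (a + 3)*(a^2 + 3*a - 4) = (a - 1)*(a + 3)*(a + 4)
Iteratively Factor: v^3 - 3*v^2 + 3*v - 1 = (v - 1)*(v^2 - 2*v + 1) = (v - 1)^2*(v - 1)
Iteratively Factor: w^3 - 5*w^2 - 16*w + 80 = (w - 5)*(w^2 - 16) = (w - 5)*(w - 4)*(w + 4)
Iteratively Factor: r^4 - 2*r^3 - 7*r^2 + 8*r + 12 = (r - 3)*(r^3 + r^2 - 4*r - 4) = (r - 3)*(r - 2)*(r^2 + 3*r + 2) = (r - 3)*(r - 2)*(r + 2)*(r + 1)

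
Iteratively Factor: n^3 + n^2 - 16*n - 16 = (n - 4)*(n^2 + 5*n + 4) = (n - 4)*(n + 1)*(n + 4)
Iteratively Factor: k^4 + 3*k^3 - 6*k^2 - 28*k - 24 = (k + 2)*(k^3 + k^2 - 8*k - 12) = (k + 2)^2*(k^2 - k - 6) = (k + 2)^3*(k - 3)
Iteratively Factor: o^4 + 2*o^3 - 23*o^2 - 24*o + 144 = (o + 4)*(o^3 - 2*o^2 - 15*o + 36) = (o + 4)^2*(o^2 - 6*o + 9) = (o - 3)*(o + 4)^2*(o - 3)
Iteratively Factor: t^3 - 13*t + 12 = (t - 1)*(t^2 + t - 12) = (t - 1)*(t + 4)*(t - 3)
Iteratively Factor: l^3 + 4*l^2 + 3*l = (l)*(l^2 + 4*l + 3) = l*(l + 3)*(l + 1)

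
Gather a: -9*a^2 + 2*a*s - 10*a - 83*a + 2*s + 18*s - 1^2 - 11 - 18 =-9*a^2 + a*(2*s - 93) + 20*s - 30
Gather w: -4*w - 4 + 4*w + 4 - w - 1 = -w - 1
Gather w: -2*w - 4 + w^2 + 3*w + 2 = w^2 + w - 2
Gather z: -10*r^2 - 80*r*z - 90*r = -10*r^2 - 80*r*z - 90*r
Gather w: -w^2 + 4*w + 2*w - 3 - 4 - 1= -w^2 + 6*w - 8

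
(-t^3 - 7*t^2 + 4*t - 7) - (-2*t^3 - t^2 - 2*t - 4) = t^3 - 6*t^2 + 6*t - 3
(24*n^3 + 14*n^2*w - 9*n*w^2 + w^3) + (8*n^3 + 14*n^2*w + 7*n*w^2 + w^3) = 32*n^3 + 28*n^2*w - 2*n*w^2 + 2*w^3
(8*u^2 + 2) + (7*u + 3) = 8*u^2 + 7*u + 5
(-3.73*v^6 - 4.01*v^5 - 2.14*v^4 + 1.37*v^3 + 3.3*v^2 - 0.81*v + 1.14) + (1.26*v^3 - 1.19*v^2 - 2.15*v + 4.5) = -3.73*v^6 - 4.01*v^5 - 2.14*v^4 + 2.63*v^3 + 2.11*v^2 - 2.96*v + 5.64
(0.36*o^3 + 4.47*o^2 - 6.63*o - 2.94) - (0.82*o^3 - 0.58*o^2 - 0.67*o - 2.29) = -0.46*o^3 + 5.05*o^2 - 5.96*o - 0.65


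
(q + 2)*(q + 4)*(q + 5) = q^3 + 11*q^2 + 38*q + 40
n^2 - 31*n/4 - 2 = (n - 8)*(n + 1/4)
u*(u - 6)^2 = u^3 - 12*u^2 + 36*u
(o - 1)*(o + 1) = o^2 - 1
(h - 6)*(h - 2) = h^2 - 8*h + 12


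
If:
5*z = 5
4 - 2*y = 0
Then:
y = 2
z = 1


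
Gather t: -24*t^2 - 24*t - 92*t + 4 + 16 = -24*t^2 - 116*t + 20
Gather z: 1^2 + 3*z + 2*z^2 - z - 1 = 2*z^2 + 2*z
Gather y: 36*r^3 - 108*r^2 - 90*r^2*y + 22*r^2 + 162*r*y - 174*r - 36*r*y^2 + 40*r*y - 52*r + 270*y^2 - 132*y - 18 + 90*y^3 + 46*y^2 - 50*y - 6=36*r^3 - 86*r^2 - 226*r + 90*y^3 + y^2*(316 - 36*r) + y*(-90*r^2 + 202*r - 182) - 24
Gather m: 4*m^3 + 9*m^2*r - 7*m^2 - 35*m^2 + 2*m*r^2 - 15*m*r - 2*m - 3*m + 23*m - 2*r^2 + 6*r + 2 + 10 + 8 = 4*m^3 + m^2*(9*r - 42) + m*(2*r^2 - 15*r + 18) - 2*r^2 + 6*r + 20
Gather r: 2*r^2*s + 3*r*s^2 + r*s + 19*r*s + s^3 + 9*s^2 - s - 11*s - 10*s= 2*r^2*s + r*(3*s^2 + 20*s) + s^3 + 9*s^2 - 22*s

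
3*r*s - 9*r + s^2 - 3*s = (3*r + s)*(s - 3)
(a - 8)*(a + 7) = a^2 - a - 56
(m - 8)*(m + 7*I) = m^2 - 8*m + 7*I*m - 56*I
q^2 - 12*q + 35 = (q - 7)*(q - 5)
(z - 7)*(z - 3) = z^2 - 10*z + 21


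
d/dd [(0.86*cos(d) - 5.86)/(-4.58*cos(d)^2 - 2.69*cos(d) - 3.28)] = (-3.9388*cos(d)^2 + 53.6776*cos(d) + 18.5842)*sin(d)/(20.9764*cos(d)^4 + 24.6404*cos(d)^3 + 37.2809*cos(d)^2 + 17.6464*cos(d) + 10.7584)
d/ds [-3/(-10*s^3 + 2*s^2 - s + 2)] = 3*(-30*s^2 + 4*s - 1)/(10*s^3 - 2*s^2 + s - 2)^2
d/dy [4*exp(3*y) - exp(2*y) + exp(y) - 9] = (12*exp(2*y) - 2*exp(y) + 1)*exp(y)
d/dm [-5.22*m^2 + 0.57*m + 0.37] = 0.57 - 10.44*m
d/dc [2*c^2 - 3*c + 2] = 4*c - 3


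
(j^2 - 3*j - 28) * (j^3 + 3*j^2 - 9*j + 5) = j^5 - 46*j^3 - 52*j^2 + 237*j - 140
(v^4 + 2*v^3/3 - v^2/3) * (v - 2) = v^5 - 4*v^4/3 - 5*v^3/3 + 2*v^2/3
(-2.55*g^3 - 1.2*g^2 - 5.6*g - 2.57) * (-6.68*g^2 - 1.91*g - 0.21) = 17.034*g^5 + 12.8865*g^4 + 40.2355*g^3 + 28.1156*g^2 + 6.0847*g + 0.5397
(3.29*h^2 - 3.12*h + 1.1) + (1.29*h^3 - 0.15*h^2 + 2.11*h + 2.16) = 1.29*h^3 + 3.14*h^2 - 1.01*h + 3.26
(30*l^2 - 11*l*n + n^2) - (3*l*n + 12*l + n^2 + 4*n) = 30*l^2 - 14*l*n - 12*l - 4*n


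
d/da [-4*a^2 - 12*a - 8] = -8*a - 12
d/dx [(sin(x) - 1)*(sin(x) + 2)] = sin(2*x) + cos(x)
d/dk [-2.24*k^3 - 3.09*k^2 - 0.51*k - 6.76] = -6.72*k^2 - 6.18*k - 0.51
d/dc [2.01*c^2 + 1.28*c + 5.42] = 4.02*c + 1.28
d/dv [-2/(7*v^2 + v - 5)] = 2*(14*v + 1)/(7*v^2 + v - 5)^2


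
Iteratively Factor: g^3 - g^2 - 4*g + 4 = (g - 1)*(g^2 - 4) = (g - 2)*(g - 1)*(g + 2)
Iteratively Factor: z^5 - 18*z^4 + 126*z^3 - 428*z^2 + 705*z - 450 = (z - 5)*(z^4 - 13*z^3 + 61*z^2 - 123*z + 90) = (z - 5)^2*(z^3 - 8*z^2 + 21*z - 18) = (z - 5)^2*(z - 3)*(z^2 - 5*z + 6) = (z - 5)^2*(z - 3)*(z - 2)*(z - 3)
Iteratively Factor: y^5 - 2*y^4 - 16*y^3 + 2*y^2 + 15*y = (y - 5)*(y^4 + 3*y^3 - y^2 - 3*y) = (y - 5)*(y - 1)*(y^3 + 4*y^2 + 3*y) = (y - 5)*(y - 1)*(y + 3)*(y^2 + y) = (y - 5)*(y - 1)*(y + 1)*(y + 3)*(y)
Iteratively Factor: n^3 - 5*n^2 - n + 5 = (n - 1)*(n^2 - 4*n - 5) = (n - 5)*(n - 1)*(n + 1)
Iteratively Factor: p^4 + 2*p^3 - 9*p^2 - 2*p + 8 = (p - 1)*(p^3 + 3*p^2 - 6*p - 8) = (p - 1)*(p + 4)*(p^2 - p - 2) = (p - 1)*(p + 1)*(p + 4)*(p - 2)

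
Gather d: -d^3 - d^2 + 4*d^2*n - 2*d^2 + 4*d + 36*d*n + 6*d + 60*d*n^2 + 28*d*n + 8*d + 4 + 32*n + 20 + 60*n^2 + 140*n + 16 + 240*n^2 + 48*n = -d^3 + d^2*(4*n - 3) + d*(60*n^2 + 64*n + 18) + 300*n^2 + 220*n + 40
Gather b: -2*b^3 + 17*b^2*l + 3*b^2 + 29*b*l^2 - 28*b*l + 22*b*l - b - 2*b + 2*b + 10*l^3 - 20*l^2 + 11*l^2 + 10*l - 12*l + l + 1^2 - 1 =-2*b^3 + b^2*(17*l + 3) + b*(29*l^2 - 6*l - 1) + 10*l^3 - 9*l^2 - l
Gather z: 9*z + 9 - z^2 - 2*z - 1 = -z^2 + 7*z + 8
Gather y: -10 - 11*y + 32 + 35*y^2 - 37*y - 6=35*y^2 - 48*y + 16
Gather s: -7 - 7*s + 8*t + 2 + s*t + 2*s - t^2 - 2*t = s*(t - 5) - t^2 + 6*t - 5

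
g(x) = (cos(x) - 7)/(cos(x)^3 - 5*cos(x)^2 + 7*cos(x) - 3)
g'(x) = (cos(x) - 7)*(3*sin(x)*cos(x)^2 - 10*sin(x)*cos(x) + 7*sin(x))/(cos(x)^3 - 5*cos(x)^2 + 7*cos(x) - 3)^2 - sin(x)/(cos(x)^3 - 5*cos(x)^2 + 7*cos(x) - 3)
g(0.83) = 25.74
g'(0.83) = -121.99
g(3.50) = 0.54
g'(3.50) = 0.22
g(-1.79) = 1.51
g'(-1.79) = 2.68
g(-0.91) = 17.94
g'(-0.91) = 77.05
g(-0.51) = 177.87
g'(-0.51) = 1391.31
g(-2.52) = 0.62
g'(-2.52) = 0.45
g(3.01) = 0.50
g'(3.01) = -0.07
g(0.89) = 19.57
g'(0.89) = -86.09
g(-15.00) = 0.67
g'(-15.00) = 0.55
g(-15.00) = 0.67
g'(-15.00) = 0.55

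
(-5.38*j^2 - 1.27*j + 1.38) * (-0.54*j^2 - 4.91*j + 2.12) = 2.9052*j^4 + 27.1016*j^3 - 5.9151*j^2 - 9.4682*j + 2.9256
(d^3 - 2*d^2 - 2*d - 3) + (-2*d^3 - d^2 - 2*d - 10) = -d^3 - 3*d^2 - 4*d - 13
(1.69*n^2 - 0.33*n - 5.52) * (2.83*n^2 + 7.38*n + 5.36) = 4.7827*n^4 + 11.5383*n^3 - 8.9986*n^2 - 42.5064*n - 29.5872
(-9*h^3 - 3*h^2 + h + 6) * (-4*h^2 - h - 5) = 36*h^5 + 21*h^4 + 44*h^3 - 10*h^2 - 11*h - 30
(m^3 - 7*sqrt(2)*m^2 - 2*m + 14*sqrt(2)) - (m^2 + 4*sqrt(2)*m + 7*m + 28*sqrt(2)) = m^3 - 7*sqrt(2)*m^2 - m^2 - 9*m - 4*sqrt(2)*m - 14*sqrt(2)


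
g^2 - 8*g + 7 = (g - 7)*(g - 1)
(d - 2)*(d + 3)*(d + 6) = d^3 + 7*d^2 - 36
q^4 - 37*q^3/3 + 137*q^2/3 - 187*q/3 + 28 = (q - 7)*(q - 3)*(q - 4/3)*(q - 1)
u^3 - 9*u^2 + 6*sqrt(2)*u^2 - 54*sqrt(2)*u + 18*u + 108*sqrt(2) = (u - 6)*(u - 3)*(u + 6*sqrt(2))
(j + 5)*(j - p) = j^2 - j*p + 5*j - 5*p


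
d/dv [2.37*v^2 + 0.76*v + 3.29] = 4.74*v + 0.76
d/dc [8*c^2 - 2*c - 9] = 16*c - 2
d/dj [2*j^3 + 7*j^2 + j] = 6*j^2 + 14*j + 1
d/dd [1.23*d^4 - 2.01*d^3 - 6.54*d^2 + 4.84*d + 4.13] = 4.92*d^3 - 6.03*d^2 - 13.08*d + 4.84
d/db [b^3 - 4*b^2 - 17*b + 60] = 3*b^2 - 8*b - 17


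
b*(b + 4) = b^2 + 4*b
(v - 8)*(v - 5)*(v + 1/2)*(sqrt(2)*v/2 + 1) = sqrt(2)*v^4/2 - 25*sqrt(2)*v^3/4 + v^3 - 25*v^2/2 + 67*sqrt(2)*v^2/4 + 10*sqrt(2)*v + 67*v/2 + 20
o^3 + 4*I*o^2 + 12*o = o*(o - 2*I)*(o + 6*I)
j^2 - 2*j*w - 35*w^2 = (j - 7*w)*(j + 5*w)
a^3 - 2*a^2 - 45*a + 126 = (a - 6)*(a - 3)*(a + 7)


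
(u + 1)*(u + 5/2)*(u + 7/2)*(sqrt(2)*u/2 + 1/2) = sqrt(2)*u^4/2 + u^3/2 + 7*sqrt(2)*u^3/2 + 7*u^2/2 + 59*sqrt(2)*u^2/8 + 35*sqrt(2)*u/8 + 59*u/8 + 35/8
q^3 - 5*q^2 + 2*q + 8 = (q - 4)*(q - 2)*(q + 1)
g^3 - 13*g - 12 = (g - 4)*(g + 1)*(g + 3)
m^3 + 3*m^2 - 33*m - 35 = (m - 5)*(m + 1)*(m + 7)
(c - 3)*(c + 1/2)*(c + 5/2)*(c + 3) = c^4 + 3*c^3 - 31*c^2/4 - 27*c - 45/4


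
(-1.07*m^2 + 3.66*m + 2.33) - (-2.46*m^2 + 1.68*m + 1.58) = 1.39*m^2 + 1.98*m + 0.75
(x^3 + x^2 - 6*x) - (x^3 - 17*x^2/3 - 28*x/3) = 20*x^2/3 + 10*x/3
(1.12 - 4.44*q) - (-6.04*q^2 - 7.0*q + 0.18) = 6.04*q^2 + 2.56*q + 0.94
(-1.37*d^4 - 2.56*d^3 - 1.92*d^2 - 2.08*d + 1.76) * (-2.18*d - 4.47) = 2.9866*d^5 + 11.7047*d^4 + 15.6288*d^3 + 13.1168*d^2 + 5.4608*d - 7.8672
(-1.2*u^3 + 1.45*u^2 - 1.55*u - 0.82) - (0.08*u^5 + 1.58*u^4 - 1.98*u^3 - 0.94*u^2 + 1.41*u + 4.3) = -0.08*u^5 - 1.58*u^4 + 0.78*u^3 + 2.39*u^2 - 2.96*u - 5.12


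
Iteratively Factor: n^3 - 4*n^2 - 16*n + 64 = (n - 4)*(n^2 - 16) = (n - 4)^2*(n + 4)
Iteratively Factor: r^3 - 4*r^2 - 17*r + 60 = (r - 5)*(r^2 + r - 12) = (r - 5)*(r + 4)*(r - 3)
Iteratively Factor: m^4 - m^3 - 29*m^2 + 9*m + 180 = (m - 3)*(m^3 + 2*m^2 - 23*m - 60) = (m - 5)*(m - 3)*(m^2 + 7*m + 12) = (m - 5)*(m - 3)*(m + 4)*(m + 3)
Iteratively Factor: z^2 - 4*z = (z)*(z - 4)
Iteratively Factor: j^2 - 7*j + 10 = (j - 2)*(j - 5)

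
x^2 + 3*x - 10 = (x - 2)*(x + 5)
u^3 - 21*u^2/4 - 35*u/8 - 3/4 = (u - 6)*(u + 1/4)*(u + 1/2)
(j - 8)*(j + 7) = j^2 - j - 56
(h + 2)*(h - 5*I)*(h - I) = h^3 + 2*h^2 - 6*I*h^2 - 5*h - 12*I*h - 10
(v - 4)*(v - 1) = v^2 - 5*v + 4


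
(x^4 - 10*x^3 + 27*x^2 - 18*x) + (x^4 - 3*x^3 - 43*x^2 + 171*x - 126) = 2*x^4 - 13*x^3 - 16*x^2 + 153*x - 126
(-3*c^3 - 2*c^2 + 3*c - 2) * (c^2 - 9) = -3*c^5 - 2*c^4 + 30*c^3 + 16*c^2 - 27*c + 18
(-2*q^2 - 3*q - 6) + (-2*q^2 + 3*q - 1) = -4*q^2 - 7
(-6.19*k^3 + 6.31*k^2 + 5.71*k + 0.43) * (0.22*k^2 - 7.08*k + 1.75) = -1.3618*k^5 + 45.2134*k^4 - 54.2511*k^3 - 29.2897*k^2 + 6.9481*k + 0.7525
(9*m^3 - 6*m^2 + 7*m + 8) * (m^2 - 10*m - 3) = 9*m^5 - 96*m^4 + 40*m^3 - 44*m^2 - 101*m - 24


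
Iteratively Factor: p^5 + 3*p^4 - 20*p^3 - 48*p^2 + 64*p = (p)*(p^4 + 3*p^3 - 20*p^2 - 48*p + 64) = p*(p - 1)*(p^3 + 4*p^2 - 16*p - 64) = p*(p - 1)*(p + 4)*(p^2 - 16) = p*(p - 4)*(p - 1)*(p + 4)*(p + 4)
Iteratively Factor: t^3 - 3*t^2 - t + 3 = (t - 1)*(t^2 - 2*t - 3) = (t - 3)*(t - 1)*(t + 1)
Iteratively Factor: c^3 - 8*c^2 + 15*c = (c)*(c^2 - 8*c + 15) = c*(c - 5)*(c - 3)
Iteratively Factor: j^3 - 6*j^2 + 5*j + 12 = (j + 1)*(j^2 - 7*j + 12) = (j - 3)*(j + 1)*(j - 4)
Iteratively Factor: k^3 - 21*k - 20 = (k - 5)*(k^2 + 5*k + 4) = (k - 5)*(k + 1)*(k + 4)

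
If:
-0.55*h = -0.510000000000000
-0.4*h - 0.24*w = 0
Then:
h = 0.93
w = -1.55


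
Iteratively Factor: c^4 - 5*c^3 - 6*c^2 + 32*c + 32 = (c + 2)*(c^3 - 7*c^2 + 8*c + 16) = (c + 1)*(c + 2)*(c^2 - 8*c + 16) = (c - 4)*(c + 1)*(c + 2)*(c - 4)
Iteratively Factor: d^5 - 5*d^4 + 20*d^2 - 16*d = (d)*(d^4 - 5*d^3 + 20*d - 16) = d*(d - 4)*(d^3 - d^2 - 4*d + 4) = d*(d - 4)*(d + 2)*(d^2 - 3*d + 2) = d*(d - 4)*(d - 1)*(d + 2)*(d - 2)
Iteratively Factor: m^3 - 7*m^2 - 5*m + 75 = (m - 5)*(m^2 - 2*m - 15) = (m - 5)^2*(m + 3)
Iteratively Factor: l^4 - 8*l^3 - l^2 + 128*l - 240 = (l + 4)*(l^3 - 12*l^2 + 47*l - 60) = (l - 5)*(l + 4)*(l^2 - 7*l + 12) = (l - 5)*(l - 3)*(l + 4)*(l - 4)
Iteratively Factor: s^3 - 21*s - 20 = (s + 1)*(s^2 - s - 20) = (s + 1)*(s + 4)*(s - 5)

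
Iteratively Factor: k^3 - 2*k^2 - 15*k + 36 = (k + 4)*(k^2 - 6*k + 9) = (k - 3)*(k + 4)*(k - 3)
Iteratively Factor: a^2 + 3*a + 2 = (a + 2)*(a + 1)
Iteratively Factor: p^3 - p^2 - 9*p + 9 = (p - 3)*(p^2 + 2*p - 3) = (p - 3)*(p + 3)*(p - 1)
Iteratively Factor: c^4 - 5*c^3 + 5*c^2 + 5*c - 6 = (c - 2)*(c^3 - 3*c^2 - c + 3) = (c - 2)*(c - 1)*(c^2 - 2*c - 3) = (c - 3)*(c - 2)*(c - 1)*(c + 1)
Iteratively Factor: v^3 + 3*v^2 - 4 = (v + 2)*(v^2 + v - 2) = (v - 1)*(v + 2)*(v + 2)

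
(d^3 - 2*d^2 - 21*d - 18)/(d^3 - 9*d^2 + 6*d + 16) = (d^2 - 3*d - 18)/(d^2 - 10*d + 16)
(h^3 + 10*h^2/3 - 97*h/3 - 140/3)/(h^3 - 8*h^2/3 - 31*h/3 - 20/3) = (h + 7)/(h + 1)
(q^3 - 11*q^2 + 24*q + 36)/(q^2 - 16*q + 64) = (q^3 - 11*q^2 + 24*q + 36)/(q^2 - 16*q + 64)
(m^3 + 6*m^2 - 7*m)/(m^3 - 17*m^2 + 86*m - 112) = m*(m^2 + 6*m - 7)/(m^3 - 17*m^2 + 86*m - 112)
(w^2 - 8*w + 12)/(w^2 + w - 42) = (w - 2)/(w + 7)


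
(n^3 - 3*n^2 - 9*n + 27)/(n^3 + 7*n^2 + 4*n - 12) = (n^3 - 3*n^2 - 9*n + 27)/(n^3 + 7*n^2 + 4*n - 12)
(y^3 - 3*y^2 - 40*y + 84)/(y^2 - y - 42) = y - 2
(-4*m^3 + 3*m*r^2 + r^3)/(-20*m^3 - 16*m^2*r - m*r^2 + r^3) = (-m + r)/(-5*m + r)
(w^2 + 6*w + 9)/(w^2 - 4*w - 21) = (w + 3)/(w - 7)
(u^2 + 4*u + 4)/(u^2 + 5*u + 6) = (u + 2)/(u + 3)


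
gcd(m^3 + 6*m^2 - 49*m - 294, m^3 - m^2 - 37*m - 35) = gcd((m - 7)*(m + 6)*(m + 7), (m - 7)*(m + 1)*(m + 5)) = m - 7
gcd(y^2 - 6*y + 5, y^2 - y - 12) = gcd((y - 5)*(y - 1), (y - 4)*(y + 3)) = 1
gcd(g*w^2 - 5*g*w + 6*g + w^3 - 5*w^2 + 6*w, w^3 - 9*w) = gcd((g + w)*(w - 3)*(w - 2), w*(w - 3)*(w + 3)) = w - 3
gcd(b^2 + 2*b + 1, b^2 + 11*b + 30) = 1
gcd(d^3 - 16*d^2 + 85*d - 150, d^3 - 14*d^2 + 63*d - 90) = d^2 - 11*d + 30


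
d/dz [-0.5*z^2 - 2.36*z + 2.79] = -1.0*z - 2.36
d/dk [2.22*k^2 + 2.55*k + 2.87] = 4.44*k + 2.55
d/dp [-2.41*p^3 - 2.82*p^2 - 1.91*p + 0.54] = -7.23*p^2 - 5.64*p - 1.91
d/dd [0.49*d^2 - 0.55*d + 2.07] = 0.98*d - 0.55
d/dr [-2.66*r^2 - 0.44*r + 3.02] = -5.32*r - 0.44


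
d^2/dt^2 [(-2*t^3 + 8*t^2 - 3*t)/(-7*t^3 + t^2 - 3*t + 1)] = 2*(-378*t^6 + 315*t^5 + 525*t^4 - 460*t^3 + 132*t^2 - 3*t + 1)/(343*t^9 - 147*t^8 + 462*t^7 - 274*t^6 + 240*t^5 - 156*t^4 + 66*t^3 - 30*t^2 + 9*t - 1)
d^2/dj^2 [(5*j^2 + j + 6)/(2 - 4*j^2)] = (-4*j^3 - 102*j^2 - 6*j - 17)/(8*j^6 - 12*j^4 + 6*j^2 - 1)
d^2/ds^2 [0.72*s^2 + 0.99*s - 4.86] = 1.44000000000000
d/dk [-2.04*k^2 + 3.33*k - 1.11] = 3.33 - 4.08*k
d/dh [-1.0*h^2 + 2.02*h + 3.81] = 2.02 - 2.0*h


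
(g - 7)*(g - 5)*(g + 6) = g^3 - 6*g^2 - 37*g + 210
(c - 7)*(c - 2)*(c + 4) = c^3 - 5*c^2 - 22*c + 56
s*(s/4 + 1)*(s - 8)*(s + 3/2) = s^4/4 - 5*s^3/8 - 19*s^2/2 - 12*s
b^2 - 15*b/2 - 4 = (b - 8)*(b + 1/2)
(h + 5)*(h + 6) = h^2 + 11*h + 30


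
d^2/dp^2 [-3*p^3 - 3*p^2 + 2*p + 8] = -18*p - 6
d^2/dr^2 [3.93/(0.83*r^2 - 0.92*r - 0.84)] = (5.414754*r^2 - 6.001896*r - 3.93*(1.66*r - 0.92)*(3.32*r - 1.84) - 5.479992)/(-0.83*r^2 + 0.92*r + 0.84)^3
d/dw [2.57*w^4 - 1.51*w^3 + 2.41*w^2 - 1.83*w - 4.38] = 10.28*w^3 - 4.53*w^2 + 4.82*w - 1.83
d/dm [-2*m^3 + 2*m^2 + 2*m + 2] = -6*m^2 + 4*m + 2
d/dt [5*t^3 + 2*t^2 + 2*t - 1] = 15*t^2 + 4*t + 2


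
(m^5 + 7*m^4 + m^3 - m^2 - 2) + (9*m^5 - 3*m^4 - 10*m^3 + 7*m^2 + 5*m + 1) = 10*m^5 + 4*m^4 - 9*m^3 + 6*m^2 + 5*m - 1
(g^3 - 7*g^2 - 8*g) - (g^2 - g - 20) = g^3 - 8*g^2 - 7*g + 20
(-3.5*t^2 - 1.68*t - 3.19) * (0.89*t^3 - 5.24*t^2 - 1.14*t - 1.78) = -3.115*t^5 + 16.8448*t^4 + 9.9541*t^3 + 24.8608*t^2 + 6.627*t + 5.6782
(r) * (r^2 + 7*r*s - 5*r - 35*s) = r^3 + 7*r^2*s - 5*r^2 - 35*r*s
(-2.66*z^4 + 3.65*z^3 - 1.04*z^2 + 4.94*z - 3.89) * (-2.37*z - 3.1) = 6.3042*z^5 - 0.404500000000001*z^4 - 8.8502*z^3 - 8.4838*z^2 - 6.0947*z + 12.059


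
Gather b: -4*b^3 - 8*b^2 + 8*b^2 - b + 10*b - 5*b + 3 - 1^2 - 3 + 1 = -4*b^3 + 4*b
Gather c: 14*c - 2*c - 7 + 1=12*c - 6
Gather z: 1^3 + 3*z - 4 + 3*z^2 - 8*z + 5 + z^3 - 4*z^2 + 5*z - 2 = z^3 - z^2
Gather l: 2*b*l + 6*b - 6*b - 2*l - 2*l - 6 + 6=l*(2*b - 4)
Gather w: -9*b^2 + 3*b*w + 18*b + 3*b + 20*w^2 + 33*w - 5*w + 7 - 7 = -9*b^2 + 21*b + 20*w^2 + w*(3*b + 28)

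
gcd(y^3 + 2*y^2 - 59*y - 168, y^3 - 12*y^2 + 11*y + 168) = y^2 - 5*y - 24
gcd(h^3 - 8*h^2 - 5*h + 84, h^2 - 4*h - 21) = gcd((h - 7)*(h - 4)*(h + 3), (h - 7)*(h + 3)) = h^2 - 4*h - 21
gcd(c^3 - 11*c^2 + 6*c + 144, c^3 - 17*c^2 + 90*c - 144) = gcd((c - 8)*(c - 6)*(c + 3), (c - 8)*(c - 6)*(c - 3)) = c^2 - 14*c + 48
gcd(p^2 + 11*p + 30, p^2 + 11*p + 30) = p^2 + 11*p + 30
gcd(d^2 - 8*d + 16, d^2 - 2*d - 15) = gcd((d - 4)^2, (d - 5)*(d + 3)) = 1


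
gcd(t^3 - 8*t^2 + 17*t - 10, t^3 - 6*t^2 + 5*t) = t^2 - 6*t + 5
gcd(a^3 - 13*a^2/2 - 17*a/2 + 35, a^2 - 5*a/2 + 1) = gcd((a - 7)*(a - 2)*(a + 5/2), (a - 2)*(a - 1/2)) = a - 2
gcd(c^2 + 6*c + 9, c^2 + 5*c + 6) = c + 3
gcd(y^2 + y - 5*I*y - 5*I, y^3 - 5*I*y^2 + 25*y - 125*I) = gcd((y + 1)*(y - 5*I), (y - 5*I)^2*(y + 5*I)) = y - 5*I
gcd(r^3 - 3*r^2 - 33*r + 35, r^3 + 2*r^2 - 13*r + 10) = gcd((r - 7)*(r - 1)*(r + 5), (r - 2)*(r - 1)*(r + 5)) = r^2 + 4*r - 5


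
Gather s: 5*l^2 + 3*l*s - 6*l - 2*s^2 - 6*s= 5*l^2 - 6*l - 2*s^2 + s*(3*l - 6)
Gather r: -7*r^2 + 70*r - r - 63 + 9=-7*r^2 + 69*r - 54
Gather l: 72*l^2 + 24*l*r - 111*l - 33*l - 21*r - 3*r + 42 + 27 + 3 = 72*l^2 + l*(24*r - 144) - 24*r + 72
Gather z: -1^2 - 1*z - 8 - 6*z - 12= -7*z - 21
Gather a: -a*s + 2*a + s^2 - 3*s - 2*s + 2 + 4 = a*(2 - s) + s^2 - 5*s + 6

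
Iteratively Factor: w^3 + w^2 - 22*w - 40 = (w + 4)*(w^2 - 3*w - 10) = (w + 2)*(w + 4)*(w - 5)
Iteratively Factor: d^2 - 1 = (d + 1)*(d - 1)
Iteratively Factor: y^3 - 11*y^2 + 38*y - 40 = (y - 2)*(y^2 - 9*y + 20) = (y - 4)*(y - 2)*(y - 5)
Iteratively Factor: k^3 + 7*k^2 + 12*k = (k + 3)*(k^2 + 4*k) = (k + 3)*(k + 4)*(k)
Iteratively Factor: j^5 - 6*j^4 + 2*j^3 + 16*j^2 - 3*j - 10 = (j + 1)*(j^4 - 7*j^3 + 9*j^2 + 7*j - 10) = (j - 1)*(j + 1)*(j^3 - 6*j^2 + 3*j + 10) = (j - 1)*(j + 1)^2*(j^2 - 7*j + 10) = (j - 5)*(j - 1)*(j + 1)^2*(j - 2)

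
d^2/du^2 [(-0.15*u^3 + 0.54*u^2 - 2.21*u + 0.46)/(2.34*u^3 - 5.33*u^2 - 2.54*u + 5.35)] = (2.17198800000001*u^6 - 77.955696*u^5 + 237.398148*u^4 - 363.388468*u^3 + 498.628428*u^2 - 401.062788*u + 3.018652)/(12.812904*u^9 - 87.554844*u^8 + 157.706406*u^7 + 126.540271*u^6 - 571.543206*u^5 + 162.012201*u^4 + 619.119106*u^3 - 354.125595*u^2 - 218.10345*u + 153.130375)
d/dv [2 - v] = -1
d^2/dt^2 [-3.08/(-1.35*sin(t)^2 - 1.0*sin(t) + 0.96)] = (-22.4532*sin(t)^4 - 12.474*sin(t)^3 + 14.63308*sin(t)^2 + 21.9912*sin(t) + 14.14336)/(1.35*sin(t)^2 + 1.0*sin(t) - 0.96)^3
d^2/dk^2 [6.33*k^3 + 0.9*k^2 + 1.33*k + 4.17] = 37.98*k + 1.8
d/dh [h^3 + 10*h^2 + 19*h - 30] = 3*h^2 + 20*h + 19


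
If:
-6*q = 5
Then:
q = -5/6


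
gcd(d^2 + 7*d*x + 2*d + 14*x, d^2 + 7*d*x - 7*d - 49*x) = d + 7*x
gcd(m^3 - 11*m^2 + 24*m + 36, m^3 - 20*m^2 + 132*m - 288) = m^2 - 12*m + 36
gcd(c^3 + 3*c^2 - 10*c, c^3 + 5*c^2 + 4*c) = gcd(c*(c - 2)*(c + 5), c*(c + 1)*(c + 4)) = c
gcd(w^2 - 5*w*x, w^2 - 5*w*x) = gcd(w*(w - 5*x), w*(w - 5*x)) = -w^2 + 5*w*x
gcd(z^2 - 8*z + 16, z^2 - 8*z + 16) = z^2 - 8*z + 16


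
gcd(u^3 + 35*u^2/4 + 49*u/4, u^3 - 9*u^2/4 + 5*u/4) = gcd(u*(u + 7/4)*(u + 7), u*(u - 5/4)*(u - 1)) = u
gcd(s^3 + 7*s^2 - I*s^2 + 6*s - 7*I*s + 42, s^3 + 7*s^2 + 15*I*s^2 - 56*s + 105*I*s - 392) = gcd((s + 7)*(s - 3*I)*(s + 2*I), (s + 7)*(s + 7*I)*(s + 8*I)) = s + 7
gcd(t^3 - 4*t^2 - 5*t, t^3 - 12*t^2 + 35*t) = t^2 - 5*t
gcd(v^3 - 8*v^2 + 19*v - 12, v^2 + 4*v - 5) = v - 1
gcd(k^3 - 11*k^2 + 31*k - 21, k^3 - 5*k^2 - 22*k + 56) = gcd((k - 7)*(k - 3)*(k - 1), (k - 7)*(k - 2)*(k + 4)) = k - 7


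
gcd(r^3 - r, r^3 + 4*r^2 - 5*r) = r^2 - r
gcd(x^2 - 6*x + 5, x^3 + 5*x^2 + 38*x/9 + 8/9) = 1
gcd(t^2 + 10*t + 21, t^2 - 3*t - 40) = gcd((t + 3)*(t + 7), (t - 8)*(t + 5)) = 1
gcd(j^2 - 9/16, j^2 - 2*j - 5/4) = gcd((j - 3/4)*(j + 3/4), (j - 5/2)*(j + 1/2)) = 1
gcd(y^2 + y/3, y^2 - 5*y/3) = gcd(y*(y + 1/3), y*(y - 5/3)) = y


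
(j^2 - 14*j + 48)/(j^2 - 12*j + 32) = (j - 6)/(j - 4)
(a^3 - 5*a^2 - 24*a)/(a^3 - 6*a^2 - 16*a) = (a + 3)/(a + 2)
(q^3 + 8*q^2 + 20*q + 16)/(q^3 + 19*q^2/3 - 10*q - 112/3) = 3*(q^2 + 6*q + 8)/(3*q^2 + 13*q - 56)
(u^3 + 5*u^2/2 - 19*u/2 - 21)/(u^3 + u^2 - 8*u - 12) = (u + 7/2)/(u + 2)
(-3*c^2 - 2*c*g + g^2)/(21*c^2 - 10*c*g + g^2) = (-c - g)/(7*c - g)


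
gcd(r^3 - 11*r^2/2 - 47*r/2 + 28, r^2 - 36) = 1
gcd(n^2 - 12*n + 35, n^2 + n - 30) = n - 5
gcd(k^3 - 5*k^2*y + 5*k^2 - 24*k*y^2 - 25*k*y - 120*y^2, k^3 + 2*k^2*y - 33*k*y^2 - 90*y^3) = k + 3*y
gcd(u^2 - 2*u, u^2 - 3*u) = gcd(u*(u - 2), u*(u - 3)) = u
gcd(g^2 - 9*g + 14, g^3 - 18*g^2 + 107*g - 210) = g - 7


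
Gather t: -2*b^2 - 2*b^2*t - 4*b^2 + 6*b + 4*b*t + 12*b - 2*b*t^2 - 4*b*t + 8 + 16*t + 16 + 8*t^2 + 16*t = -6*b^2 + 18*b + t^2*(8 - 2*b) + t*(32 - 2*b^2) + 24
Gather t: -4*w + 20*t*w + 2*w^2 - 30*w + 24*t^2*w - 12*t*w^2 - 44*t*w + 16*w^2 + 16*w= 24*t^2*w + t*(-12*w^2 - 24*w) + 18*w^2 - 18*w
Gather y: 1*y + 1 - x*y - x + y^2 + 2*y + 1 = -x + y^2 + y*(3 - x) + 2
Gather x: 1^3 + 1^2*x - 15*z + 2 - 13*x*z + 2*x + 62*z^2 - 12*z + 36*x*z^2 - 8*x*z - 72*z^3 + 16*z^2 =x*(36*z^2 - 21*z + 3) - 72*z^3 + 78*z^2 - 27*z + 3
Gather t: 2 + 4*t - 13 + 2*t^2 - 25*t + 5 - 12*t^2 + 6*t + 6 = -10*t^2 - 15*t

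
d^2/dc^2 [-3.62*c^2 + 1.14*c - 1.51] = -7.24000000000000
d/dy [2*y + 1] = 2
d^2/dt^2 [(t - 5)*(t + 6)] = 2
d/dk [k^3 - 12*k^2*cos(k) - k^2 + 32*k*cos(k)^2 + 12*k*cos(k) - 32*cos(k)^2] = 12*k^2*sin(k) + 3*k^2 - 12*k*sin(k) - 32*k*sin(2*k) - 24*k*cos(k) - 2*k + 32*sin(2*k) + 32*cos(k)^2 + 12*cos(k)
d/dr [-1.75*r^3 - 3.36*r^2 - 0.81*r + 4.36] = -5.25*r^2 - 6.72*r - 0.81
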